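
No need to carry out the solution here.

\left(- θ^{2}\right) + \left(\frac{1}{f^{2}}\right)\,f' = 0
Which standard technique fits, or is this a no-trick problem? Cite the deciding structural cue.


Technique: separation of variables — solved for the derivative, the right side splits multiplicatively into a function of each variable alone — divide and integrate each side. One could also solve this as an exact equation; with each coefficient in its own variable, separating is the same work with fewer steps.


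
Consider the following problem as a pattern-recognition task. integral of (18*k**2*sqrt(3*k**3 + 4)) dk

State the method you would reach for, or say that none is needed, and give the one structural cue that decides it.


Technique: u-substitution — differentiating the inner expression 3*k**3 + 4 produces the factor 18*k**2 up to a constant multiple, so substituting u = 3*k**3 + 4 reduces everything to a one-variable integral in u.


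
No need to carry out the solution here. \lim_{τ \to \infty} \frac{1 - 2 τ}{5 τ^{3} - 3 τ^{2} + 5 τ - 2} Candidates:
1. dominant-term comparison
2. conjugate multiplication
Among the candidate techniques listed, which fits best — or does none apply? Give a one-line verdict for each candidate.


Verdict: dominant-term comparison — divide by the highest power of τ present: lower-order terms vanish and the dominant ratio remains.
- dominant-term comparison — yes, a natural case for it.
- conjugate multiplication: multiplying by a conjugate would not remove any indeterminacy here.


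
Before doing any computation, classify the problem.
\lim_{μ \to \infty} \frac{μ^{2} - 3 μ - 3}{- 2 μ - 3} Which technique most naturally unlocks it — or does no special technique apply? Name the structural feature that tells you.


Diagnosis: dominant-term comparison — growth-rate triage: the leading powers of μ decide the limit, everything else is noise. Viewed as a single quotient this is an ∞/∞ form — an at-infinity application of l'Hôpital's rule would also resolve it; comparing leading growth reads the answer without differentiating.


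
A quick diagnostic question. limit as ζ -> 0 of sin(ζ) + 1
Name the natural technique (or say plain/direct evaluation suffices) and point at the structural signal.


Technique: no special technique — the expression is continuous at the evaluation point — substitute directly; no indeterminate form appears.


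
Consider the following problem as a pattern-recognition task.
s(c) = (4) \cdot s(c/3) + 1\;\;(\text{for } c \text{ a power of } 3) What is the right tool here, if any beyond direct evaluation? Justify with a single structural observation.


Technique: the master substitution — the argument shrinks by the factor 3, so measure the index on a logarithmic scale and the recursion becomes a shift.


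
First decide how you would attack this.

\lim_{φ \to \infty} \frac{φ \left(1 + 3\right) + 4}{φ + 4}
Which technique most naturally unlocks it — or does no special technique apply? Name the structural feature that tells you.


Best approach: dominant-term comparison — at large φ only the top-degree terms survive; compare the leading terms and the limit falls out. Differentiating the expression as a single quotient would eventually settle it as well; matching dominant growth settles it immediately.


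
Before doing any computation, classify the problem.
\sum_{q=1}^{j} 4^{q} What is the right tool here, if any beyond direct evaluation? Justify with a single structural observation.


Technique: the geometric series formula — consecutive terms stand in a fixed index-free ratio — the geometric sum formula closes it.


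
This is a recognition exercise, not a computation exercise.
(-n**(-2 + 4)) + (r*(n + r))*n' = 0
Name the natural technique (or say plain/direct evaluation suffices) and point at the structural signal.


Method: the homogeneous substitution — scaling r and n together leaves the slope fixed — it depends only on n/r, so substitute the ratio. A Bernoulli substitution after rearrangement (possibly exchanging dependent and independent variable) is a fair alternative; the homogeneous route works on the equation as it stands.


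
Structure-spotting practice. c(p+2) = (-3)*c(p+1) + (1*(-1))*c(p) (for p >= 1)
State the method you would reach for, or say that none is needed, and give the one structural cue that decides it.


Diagnosis: the characteristic-root method — fixed numeric weights on consecutive terms and no forcing term added: the root method in its home territory.


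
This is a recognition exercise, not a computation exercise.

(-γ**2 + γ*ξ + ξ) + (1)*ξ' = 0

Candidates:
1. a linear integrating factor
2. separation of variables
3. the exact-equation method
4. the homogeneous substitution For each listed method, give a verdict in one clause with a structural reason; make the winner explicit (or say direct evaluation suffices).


Method: a linear integrating factor — linear in the unknown with genuine forcing: multiply through by the exponential of the integrated coefficient and the left side closes into one derivative.
- a linear integrating factor — applies; the problem has the shape this method handles.
- separation of variables — no algebra isolates the independent variable on one side and the unknown on the other.
- the exact-equation method: no potential function has this form as its differential, as written.
- the homogeneous substitution: solved for the derivative, the right side changes under joint scaling of the two variables.


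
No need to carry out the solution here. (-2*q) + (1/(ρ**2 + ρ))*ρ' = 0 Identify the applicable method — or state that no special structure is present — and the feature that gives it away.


Best approach: separation of variables — separating collects all ρ-dependence with the derivative and leaves all q-dependence opposite: variables separate. A Bernoulli substitution applies to this equation as given; separation takes the same equation in its displayed form.


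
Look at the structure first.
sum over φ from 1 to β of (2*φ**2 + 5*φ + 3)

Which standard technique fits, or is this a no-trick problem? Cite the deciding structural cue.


Technique: no special technique — no cancellation, no constant ratio, no binomial weights — just polynomial terms summed directly.


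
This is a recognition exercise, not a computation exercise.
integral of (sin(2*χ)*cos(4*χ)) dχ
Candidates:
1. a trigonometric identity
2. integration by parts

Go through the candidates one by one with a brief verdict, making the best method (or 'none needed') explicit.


Technique: a trigonometric identity — two different frequencies multiply in sin(2*χ)*cos(4*χ); the product-to-sum formula separates them.
- a trigonometric identity: yes, a natural case for it.
- integration by parts — not the fit here: there is no polynomial factor to ladder down — parts can still close the trigonometric product by recursion, though the identity rewrite is the direct route.


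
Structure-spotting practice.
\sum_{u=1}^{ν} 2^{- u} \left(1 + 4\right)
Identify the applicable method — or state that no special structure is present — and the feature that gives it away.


Diagnosis: the geometric series formula — consecutive terms stand in a fixed index-free ratio — the geometric sum formula closes it.


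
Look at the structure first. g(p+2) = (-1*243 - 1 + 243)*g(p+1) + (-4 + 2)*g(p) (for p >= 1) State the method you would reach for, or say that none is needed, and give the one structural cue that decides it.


Method: the characteristic-root method — no index-dependence in the weights and nothing inhomogeneous: classic characteristic-equation setup.


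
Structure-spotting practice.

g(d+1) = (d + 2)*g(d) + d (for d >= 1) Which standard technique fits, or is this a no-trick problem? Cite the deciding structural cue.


Method: a summation factor — first-order linear but the coefficient d + 2 moves with the index — divide by the cumulative product and telescope.


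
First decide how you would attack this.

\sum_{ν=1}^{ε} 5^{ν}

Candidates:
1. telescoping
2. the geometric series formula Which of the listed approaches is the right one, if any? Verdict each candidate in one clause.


Verdict: the geometric series formula — each summand is the previous one scaled by 5; that constant multiplier is itself the geometric structure.
- telescoping — writing out consecutive terms as given produces no pairwise cancellation.
- the geometric series formula: a fit — the right tool for this form.


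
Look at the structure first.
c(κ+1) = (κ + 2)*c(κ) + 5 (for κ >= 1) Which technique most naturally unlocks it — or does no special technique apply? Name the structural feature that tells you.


Technique: a summation factor — with the index-dependent coefficient κ + 2, dividing by the cumulative product turns the left side into a pure difference.


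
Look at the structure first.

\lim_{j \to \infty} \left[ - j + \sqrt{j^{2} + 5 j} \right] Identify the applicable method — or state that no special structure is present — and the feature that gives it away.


Verdict: conjugate multiplication — the difference \sqrt{j^{2} + 5 j} - j is an ∞ − ∞ stalemate; its conjugate partner breaks the tie.


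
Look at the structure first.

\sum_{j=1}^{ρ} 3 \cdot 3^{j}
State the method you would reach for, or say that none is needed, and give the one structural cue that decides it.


Verdict: the geometric series formula — the ratio of consecutive terms is the constant 3, independent of the index — a geometric sum.


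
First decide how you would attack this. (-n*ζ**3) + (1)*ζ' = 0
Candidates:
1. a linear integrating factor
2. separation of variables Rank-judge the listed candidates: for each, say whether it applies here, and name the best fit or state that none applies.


Best approach: separation of variables — the derivative equals a pure function of n (namely n) times a pure function of ζ (namely ζ**3); divide and integrate each side.
- a linear integrating factor: a nonlinear term in the unknown puts this outside the integrating-factor template.
- separation of variables — applies; the problem has the shape this method handles.


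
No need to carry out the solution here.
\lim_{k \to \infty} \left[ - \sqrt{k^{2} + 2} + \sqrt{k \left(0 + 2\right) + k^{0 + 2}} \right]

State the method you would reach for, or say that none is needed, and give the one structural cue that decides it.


Technique: conjugate multiplication — divergence minus divergence hides a finite answer — expose it by pairing \sqrt{k \left(0 + 2\right) + k^{0 + 2}} - \sqrt{k^{2} + 2} with its conjugate.


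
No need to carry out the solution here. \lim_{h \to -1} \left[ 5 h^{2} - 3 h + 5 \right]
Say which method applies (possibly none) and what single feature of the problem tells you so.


Method: no special technique — the function is continuous at -1; evaluation is itself the limit, no machinery required.


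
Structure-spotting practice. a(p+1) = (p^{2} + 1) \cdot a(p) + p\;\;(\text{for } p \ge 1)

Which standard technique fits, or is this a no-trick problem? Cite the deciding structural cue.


Method: a summation factor — normalize by the running product of p^{2} + 1: the left side becomes a difference, and differences sum.


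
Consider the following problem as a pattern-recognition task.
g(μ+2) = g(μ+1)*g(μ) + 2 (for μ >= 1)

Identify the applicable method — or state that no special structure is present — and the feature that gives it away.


Verdict: no special technique — a nonlinear dependence on earlier terms breaks linearity, and with it every superposition-based closed form.


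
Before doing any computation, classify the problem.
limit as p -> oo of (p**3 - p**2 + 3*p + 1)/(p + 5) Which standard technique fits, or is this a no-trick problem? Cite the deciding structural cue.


Diagnosis: dominant-term comparison — at large p only the top-degree terms survive; compare the leading terms and the limit falls out. l'Hôpital's at-infinity variant applies to the expression viewed as a single quotient; the leading-term comparison is the direct route.


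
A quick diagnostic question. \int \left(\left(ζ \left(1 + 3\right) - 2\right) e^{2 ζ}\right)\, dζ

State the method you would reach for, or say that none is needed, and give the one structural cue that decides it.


Best approach: integration by parts — (ζ \left(1 + 3\right) - 2) dies after finitely many derivatives while e^{2 ζ} cycles under integration — the tabular/parts setup.


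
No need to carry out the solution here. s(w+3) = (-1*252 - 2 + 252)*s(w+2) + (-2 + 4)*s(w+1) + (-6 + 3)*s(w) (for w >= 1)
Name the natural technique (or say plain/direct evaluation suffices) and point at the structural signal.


Method: the characteristic-root method — the recurrence is linear and homogeneous with constant coefficients, so the ansatz r^w turns it into a polynomial equation for r.


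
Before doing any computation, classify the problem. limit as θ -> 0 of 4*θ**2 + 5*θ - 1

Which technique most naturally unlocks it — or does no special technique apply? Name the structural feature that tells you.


Method: no special technique — no zero denominators, no indeterminate clash at 0 — substitute and read off the value.


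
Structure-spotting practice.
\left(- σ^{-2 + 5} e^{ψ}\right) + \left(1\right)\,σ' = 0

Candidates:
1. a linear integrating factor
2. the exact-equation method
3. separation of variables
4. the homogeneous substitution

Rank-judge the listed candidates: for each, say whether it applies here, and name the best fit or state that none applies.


Verdict: separation of variables — one side of the product carries the independent variable, the other the unknown — the textbook separation shape.
- a linear integrating factor — a nonlinear term in the unknown puts this outside the integrating-factor template.
- the exact-equation method — no potential function has this form as its differential, as written.
- separation of variables — a fit — the right tool for this form.
- the homogeneous substitution: rescaling both variables together changes the slope, so no ratio substitution collapses it.


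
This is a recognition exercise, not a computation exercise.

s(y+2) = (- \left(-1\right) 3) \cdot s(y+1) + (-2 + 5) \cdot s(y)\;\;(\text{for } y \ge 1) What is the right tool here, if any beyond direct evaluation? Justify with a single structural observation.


Verdict: the characteristic-root method — linear, homogeneous, constant coefficients: solutions of the form r^y exist — find the roots of the characteristic polynomial.


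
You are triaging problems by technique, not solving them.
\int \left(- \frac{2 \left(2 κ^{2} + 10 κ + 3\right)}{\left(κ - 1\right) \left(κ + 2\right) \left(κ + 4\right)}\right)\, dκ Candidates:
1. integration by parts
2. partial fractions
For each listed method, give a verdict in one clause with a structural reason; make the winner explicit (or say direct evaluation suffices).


Verdict: partial fractions — a proper rational integrand whose denominator splits into simpler factors — decompose into partial fractions first.
- integration by parts — no split into a nonconstant polynomial times one of the standard kernels — exp, sine, or cosine of a linear argument, or a logarithm — applies here.
- partial fractions: a fit — the right tool for this form.


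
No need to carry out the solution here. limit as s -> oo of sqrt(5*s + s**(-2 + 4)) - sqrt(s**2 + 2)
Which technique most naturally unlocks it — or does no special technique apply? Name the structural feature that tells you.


Technique: conjugate multiplication — this difference gives up after one conjugate multiplication — the radical structure cancels against its conjugate.


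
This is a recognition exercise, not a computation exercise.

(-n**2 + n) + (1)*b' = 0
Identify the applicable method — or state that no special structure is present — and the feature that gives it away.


Best approach: no special technique — solved for the derivative, no b appears — this is antidifferentiation in n wearing ODE clothing.


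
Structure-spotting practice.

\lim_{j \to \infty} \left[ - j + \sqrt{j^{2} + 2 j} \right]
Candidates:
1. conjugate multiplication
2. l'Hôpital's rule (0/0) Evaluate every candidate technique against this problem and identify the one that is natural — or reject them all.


Best approach: conjugate multiplication — infinity minus infinity with a radical in play — multiply by the conjugate so the divergences of \sqrt{j^{2} + 2 j} and j annihilate.
- conjugate multiplication — applies; the problem has the shape this method handles.
- l'Hôpital's rule (0/0) — the expression is a difference driving to ∞ − ∞, not a 0/0 quotient — there is no ratio for the rule to differentiate.


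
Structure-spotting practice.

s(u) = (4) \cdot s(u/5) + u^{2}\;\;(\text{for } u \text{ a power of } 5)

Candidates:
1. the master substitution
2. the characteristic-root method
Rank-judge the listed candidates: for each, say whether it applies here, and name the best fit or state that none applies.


Best approach: the master substitution — the argument contracts 5-fold per step: reindex u exponentially and solve the linear recurrence in the new index.
- the master substitution: a fit — the right tool for this form.
- the characteristic-root method: the recursion divides its index rather than shifting it — outside the constant-shift family the root method covers.


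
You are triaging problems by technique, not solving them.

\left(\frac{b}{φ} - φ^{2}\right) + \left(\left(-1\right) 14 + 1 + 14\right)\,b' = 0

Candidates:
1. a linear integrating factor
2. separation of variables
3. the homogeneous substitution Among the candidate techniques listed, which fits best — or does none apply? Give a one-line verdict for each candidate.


Technique: a linear integrating factor — the unknown enters only to the first power against a nonzero forcing term — the integrating-factor template applies directly.
- a linear integrating factor — yes, a natural case for it.
- separation of variables: no division isolates the independent variable from the unknown.
- the homogeneous substitution: the slope does not depend on the ratio of the variables alone.


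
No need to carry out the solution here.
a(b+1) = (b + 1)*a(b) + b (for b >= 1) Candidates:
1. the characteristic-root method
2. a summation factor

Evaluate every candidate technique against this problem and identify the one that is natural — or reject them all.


Technique: a summation factor — one step of memory with a weight b + 1 that changes as the index grows — the summation-factor construction is built for this.
- the characteristic-root method — the coefficients vary with the index, breaking the constant-coefficient structure the method needs.
- a summation factor — applies; the problem has the shape this method handles.


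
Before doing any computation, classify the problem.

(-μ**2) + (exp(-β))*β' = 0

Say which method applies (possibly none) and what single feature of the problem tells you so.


Best approach: separation of variables — solved for the derivative, the right side splits multiplicatively into a function of each variable alone — divide and integrate each side. One could also solve this as an exact equation; with each coefficient in its own variable, separating is the same work with fewer steps.


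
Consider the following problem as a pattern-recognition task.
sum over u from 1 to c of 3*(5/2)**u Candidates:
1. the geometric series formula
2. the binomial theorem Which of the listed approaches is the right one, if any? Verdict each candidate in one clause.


Diagnosis: the geometric series formula — term-over-term division gives 5/2 every time — index-free ratio, geometric sum formula applies.
- the geometric series formula — applicable, and directly so.
- the binomial theorem — there is no sum-raised-to-a-power identity hiding in these terms.


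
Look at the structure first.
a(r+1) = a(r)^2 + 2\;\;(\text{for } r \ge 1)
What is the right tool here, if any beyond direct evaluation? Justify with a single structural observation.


Best approach: no special technique — the recurrence is nonlinear in the sequence terms; no linear-recurrence method fits it as written — one iterates or studies it directly.


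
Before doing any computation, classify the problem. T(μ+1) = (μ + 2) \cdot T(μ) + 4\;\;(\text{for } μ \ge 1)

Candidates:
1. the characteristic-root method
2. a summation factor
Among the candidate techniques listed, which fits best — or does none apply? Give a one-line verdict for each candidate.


Verdict: a summation factor — an index-dependent multiplier μ + 2 rules out characteristic roots; a summation factor converts it to a pure difference.
- the characteristic-root method: the coefficients vary with the index, breaking the constant-coefficient structure the method needs.
- a summation factor — applicable, and directly so.


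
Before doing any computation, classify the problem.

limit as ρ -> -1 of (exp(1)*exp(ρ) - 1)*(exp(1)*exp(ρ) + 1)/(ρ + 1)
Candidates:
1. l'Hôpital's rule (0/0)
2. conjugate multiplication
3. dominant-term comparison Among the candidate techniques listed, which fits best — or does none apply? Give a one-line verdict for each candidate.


Diagnosis: l'Hôpital's rule (0/0) — both numerator and denominator vanish at -1: the genuine 0/0 indeterminate that l'Hôpital exists for. One could equally expand both pieces locally and compare leading terms; the rule does that in one stroke.
- l'Hôpital's rule (0/0) — applicable, and directly so.
- conjugate multiplication — rationalization has no target — no divergent radical difference appears.
- dominant-term comparison — this limit is not decided by comparing leading-term growth at infinity.


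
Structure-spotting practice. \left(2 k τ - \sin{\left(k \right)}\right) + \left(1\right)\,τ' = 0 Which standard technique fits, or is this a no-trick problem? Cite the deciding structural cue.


Technique: a linear integrating factor — the unknown enters only to the first power against a nonzero forcing term — the integrating-factor template applies directly.


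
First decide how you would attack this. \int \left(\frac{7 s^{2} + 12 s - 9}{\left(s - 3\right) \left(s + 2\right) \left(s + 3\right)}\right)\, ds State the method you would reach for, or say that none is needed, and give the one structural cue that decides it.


Best approach: partial fractions — a proper rational integrand whose denominator splits into simpler factors — decompose into partial fractions first.


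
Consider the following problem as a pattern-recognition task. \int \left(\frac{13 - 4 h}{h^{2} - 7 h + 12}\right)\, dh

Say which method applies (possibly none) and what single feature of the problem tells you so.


Method: partial fractions — the bottom factors while the top stays lower-degree — split into simple fractions and integrate piece by piece.


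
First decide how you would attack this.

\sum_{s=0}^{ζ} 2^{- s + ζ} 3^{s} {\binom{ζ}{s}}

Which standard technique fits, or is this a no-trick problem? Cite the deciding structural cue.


Technique: the binomial theorem — the summand is term s of a binomial expansion in 3 and 2; the whole sum is a single power.


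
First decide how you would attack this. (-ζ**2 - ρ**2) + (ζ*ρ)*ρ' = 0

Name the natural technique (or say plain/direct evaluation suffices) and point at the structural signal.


Diagnosis: the homogeneous substitution — the slope is degree-zero homogeneous: the ratio substitution v = ρ/ζ collapses it. Rearranged, this also fits the Bernoulli template directly; the homogeneous substitution reads the structure without the rearrangement.


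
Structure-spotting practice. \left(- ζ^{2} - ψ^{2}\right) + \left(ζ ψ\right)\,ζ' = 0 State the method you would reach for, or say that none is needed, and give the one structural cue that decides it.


Diagnosis: the homogeneous substitution — the slope is degree-zero homogeneous: the ratio substitution v = ζ/ψ collapses it. A Bernoulli rewrite works here as the equation stands — the homogeneous substitution is the more immediate reading.


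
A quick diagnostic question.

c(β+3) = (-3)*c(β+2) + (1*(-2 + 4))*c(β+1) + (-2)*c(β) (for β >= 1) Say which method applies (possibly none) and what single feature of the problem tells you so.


Verdict: the characteristic-root method — the recurrence is linear and homogeneous with constant coefficients, so the ansatz r^β turns it into a polynomial equation for r.


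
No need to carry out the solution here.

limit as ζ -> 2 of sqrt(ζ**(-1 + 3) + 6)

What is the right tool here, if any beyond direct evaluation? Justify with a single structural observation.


Method: no special technique — the expression is continuous at 2 — substitute and evaluate; no indeterminate form appears.


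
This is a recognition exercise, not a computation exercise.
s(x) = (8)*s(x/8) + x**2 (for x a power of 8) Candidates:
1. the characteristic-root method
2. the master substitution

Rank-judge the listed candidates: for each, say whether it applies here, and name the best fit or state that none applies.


Method: the master substitution — treat m = log base 8 of x as the new clock: one recursion step advances m by one while x scales by 8.
- the characteristic-root method: a divided-index call is not the fixed-shift linear shape that characteristic roots solve.
- the master substitution: applicable, and directly so.


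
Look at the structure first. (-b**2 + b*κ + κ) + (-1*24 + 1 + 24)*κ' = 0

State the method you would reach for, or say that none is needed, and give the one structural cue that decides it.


Method: a linear integrating factor — the unknown enters only to the first power against a nonzero forcing term — the integrating-factor template applies directly.


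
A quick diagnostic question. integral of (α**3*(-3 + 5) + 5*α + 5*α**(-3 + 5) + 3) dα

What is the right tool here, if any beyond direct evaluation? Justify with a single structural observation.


Method: no special technique — the integrand is a sum of constant multiples of powers of α — integrate term by term.


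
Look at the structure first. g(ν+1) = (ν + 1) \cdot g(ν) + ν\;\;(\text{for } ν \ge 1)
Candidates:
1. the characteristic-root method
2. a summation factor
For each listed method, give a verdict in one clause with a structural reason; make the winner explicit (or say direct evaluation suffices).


Verdict: a summation factor — the coefficient ν + 1 drifts with the index, so no fixed root exists; normalizing by the cumulative product telescopes it.
- the characteristic-root method: the coefficients change with the index, which the root method cannot absorb.
- a summation factor: yes — fits the structure here.


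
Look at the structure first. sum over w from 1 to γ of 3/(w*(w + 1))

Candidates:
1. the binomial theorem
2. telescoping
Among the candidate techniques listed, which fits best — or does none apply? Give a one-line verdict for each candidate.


Technique: telescoping — after splitting 3/(w*(w + 1)) into partial fractions, the pieces are shifted copies of one function and cancel telescopically.
- the binomial theorem: no binomial coefficients pair with matched powers.
- telescoping: yes — fits the structure here.


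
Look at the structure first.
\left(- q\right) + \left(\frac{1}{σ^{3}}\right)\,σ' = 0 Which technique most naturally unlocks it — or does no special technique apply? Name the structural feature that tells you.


Method: separation of variables — separating collects all σ-dependence with the derivative and leaves all q-dependence opposite: variables separate. The cross-partial test also passes here (vacuously, each side single-variable); the potential-function route would work, separation is simply more immediate.


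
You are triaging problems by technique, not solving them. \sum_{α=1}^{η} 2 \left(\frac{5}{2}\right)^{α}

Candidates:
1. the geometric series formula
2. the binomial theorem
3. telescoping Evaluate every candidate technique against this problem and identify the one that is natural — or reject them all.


Best approach: the geometric series formula — the ratio of consecutive terms is the constant \frac{5}{2}, independent of the index — a geometric sum.
- the geometric series formula: yes, a natural case for it.
- the binomial theorem — no binomial coefficients pair up with complementary powers here.
- telescoping: computed from the summand as displayed, the partial sums build up without the pairwise collapse telescoping exploits.


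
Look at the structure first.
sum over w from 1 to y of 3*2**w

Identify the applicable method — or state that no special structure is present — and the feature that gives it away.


Method: the geometric series formula — each summand is the previous one scaled by 2; that constant multiplier is itself the geometric structure.


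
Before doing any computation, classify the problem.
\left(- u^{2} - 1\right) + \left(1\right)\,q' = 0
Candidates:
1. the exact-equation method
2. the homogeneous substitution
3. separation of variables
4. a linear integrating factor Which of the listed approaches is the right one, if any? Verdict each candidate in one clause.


Technique: no special technique — solved for the derivative, q never appears on the right — this is a direct integration in u, not a differential-equations problem at heart.
- the exact-equation method: no dependence on the unknown anywhere: exactness is a label without content here.
- the homogeneous substitution: the ratio substitution does not collapse this equation.
- separation of variables — with no unknown in the slope, separating variables is a formality — the equation integrates directly.
- a linear integrating factor — with the unknown absent the integrating factor is a formality; direct integration is the working structure.


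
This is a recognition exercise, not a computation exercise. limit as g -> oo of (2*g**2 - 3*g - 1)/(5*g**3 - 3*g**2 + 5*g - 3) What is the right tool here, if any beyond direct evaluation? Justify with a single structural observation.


Verdict: dominant-term comparison — divide through by the highest power of g; every lower-order term dies and the dominant terms decide the limit. Differentiating the expression as a single quotient would eventually settle it as well; matching dominant growth settles it immediately.


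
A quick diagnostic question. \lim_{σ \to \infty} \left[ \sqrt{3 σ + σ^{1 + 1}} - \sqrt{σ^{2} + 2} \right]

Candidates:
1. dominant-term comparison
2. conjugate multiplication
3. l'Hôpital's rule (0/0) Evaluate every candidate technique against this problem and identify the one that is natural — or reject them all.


Diagnosis: conjugate multiplication — neither \sqrt{3 σ + σ^{1 + 1}} nor \sqrt{σ^{2} + 2} converges alone, so rewrite their difference as a conjugate-rationalized quotient first.
- dominant-term comparison — this limit is not decided by comparing polynomial growth at infinity.
- conjugate multiplication — yes — fits the structure here.
- l'Hôpital's rule (0/0) — substitution produces ∞ − ∞ rather than a vanishing quotient; the rule needs a 0/0 ratio to act on.


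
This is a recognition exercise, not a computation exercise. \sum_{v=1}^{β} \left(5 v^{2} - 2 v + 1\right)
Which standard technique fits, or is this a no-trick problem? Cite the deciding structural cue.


Technique: no special technique — recognize the absence of structure: constant-multiple powers of v summed plainly, no special method required.


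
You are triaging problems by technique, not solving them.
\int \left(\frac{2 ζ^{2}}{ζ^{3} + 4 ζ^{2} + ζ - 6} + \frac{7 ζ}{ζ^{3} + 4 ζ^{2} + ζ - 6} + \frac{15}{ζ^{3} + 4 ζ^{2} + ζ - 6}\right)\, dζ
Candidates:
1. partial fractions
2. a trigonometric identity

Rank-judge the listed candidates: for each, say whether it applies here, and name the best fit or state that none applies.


Diagnosis: partial fractions — the bottom, ζ^{3} + 4 ζ^{2} + ζ - 6, comes apart into simple factors, and a proper rational function over split factors decomposes.
- partial fractions: a fit — the right tool for this form.
- a trigonometric identity: there is no trigonometric structure at all — the integrand carries no sine or cosine to rewrite.


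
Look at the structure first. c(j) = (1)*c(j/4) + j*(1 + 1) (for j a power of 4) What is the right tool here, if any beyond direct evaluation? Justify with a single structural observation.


Verdict: the master substitution — the argument contracts 4-fold per step: reindex j exponentially and solve the linear recurrence in the new index.


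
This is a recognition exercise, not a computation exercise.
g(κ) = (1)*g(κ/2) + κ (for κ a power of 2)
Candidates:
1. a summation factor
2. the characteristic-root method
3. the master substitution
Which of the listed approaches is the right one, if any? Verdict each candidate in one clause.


Best approach: the master substitution — a divide-and-conquer shape: argument κ/2, so change variables with κ = 2^m and solve the linear version.
- a summation factor: the recursion divides its index rather than shifting it — there is no previous-term chain for a summation factor to telescope.
- the characteristic-root method: the recursion divides its index rather than shifting it — outside the constant-shift family the root method covers.
- the master substitution: yes — fits the structure here.


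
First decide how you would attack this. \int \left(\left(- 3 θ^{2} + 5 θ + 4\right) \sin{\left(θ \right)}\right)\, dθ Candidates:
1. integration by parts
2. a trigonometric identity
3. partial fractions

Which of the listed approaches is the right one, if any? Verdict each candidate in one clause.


Best approach: integration by parts — - 3 θ^{2} + 5 θ + 4 dies after finitely many derivatives while \sin{\left(θ \right)} cycles under integration — the tabular/parts setup.
- integration by parts — applies; the problem has the shape this method handles.
- a trigonometric identity: no even trigonometric power and no product of distinct frequencies to rewrite.
- partial fractions: there is no rational-function structure to decompose.


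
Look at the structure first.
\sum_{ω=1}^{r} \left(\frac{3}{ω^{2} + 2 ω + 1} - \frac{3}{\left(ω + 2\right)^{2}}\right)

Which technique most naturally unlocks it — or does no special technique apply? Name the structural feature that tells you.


Best approach: telescoping — the summand is \frac{3}{ω^{2} + 2 ω + 1} minus the same expression shifted by one, so consecutive terms cancel in pairs.


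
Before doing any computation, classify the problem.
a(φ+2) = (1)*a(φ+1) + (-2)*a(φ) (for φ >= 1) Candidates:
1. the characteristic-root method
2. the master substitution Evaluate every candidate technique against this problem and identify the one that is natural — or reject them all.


Method: the characteristic-root method — the recurrence is linear and homogeneous with constant coefficients, so the ansatz r^φ turns it into a polynomial equation for r.
- the characteristic-root method — a fit — the right tool for this form.
- the master substitution — the recursion steps by a constant offset, so exponential reindexing is pointless.


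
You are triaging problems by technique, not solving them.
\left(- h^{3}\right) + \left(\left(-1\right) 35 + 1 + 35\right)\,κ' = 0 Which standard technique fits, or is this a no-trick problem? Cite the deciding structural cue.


Diagnosis: no special technique — the slope is a function of h alone, so integrate both sides directly.


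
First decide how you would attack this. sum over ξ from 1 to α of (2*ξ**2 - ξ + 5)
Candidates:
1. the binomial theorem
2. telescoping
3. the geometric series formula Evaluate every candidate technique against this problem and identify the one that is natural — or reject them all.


Technique: no special technique — nothing telescopes and nothing is geometric; polynomial terms in ξ sum term by term.
- the binomial theorem — there is no pair of bases whose matched powers would reassemble into a single binomial power.
- telescoping — computed from the summand as displayed, the partial sums build up without the pairwise collapse telescoping exploits.
- the geometric series formula — the ratio of consecutive terms depends on the index.


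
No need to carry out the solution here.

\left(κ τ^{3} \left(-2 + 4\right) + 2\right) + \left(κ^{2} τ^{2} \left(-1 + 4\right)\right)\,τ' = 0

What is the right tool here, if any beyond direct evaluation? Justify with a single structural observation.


Technique: the exact-equation method — because the two cross partials coincide, the form is conservative as written — recover its potential in (κ, τ).


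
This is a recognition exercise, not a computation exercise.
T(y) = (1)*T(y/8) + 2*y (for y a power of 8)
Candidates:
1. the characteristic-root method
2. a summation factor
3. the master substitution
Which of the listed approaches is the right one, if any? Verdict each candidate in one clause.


Technique: the master substitution — the argument contracts 8-fold per step: reindex y exponentially and solve the linear recurrence in the new index.
- the characteristic-root method: the recursion divides its index rather than shifting it — outside the constant-shift family the root method covers.
- a summation factor — the recursion divides its index rather than shifting it — there is no previous-term chain for a summation factor to telescope.
- the master substitution: applicable, and directly so.


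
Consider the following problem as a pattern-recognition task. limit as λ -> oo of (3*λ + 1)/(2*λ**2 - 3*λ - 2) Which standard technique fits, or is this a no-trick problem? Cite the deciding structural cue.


Technique: dominant-term comparison — at large λ only the top-degree terms survive; compare the leading terms and the limit falls out. Differentiating the expression as a single quotient would eventually settle it as well; matching dominant growth settles it immediately.


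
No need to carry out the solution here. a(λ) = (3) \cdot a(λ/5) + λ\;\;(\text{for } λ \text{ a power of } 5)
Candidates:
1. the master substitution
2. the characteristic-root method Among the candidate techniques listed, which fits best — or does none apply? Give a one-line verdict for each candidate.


Diagnosis: the master substitution — the argument contracts 5-fold per step: reindex λ exponentially and solve the linear recurrence in the new index.
- the master substitution — applicable, and directly so.
- the characteristic-root method: a divided-index call is not the fixed-shift linear shape that characteristic roots solve.


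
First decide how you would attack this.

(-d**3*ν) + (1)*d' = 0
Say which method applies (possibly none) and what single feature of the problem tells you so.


Best approach: separation of variables — the derivative equals a pure function of ν (namely ν) times a pure function of d (namely d**3); divide and integrate each side.


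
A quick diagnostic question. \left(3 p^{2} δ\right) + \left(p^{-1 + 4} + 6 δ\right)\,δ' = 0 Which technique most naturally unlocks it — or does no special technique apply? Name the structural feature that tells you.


Diagnosis: the exact-equation method — because the two cross partials coincide, the form is conservative as written — recover its potential in (p, δ).


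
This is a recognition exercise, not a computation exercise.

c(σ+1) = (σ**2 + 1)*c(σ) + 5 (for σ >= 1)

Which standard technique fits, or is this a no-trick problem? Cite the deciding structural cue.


Technique: a summation factor — it is first-order linear but the coefficient σ**2 + 1 depends on the index, so multiply through by a summation factor to telescope it.
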